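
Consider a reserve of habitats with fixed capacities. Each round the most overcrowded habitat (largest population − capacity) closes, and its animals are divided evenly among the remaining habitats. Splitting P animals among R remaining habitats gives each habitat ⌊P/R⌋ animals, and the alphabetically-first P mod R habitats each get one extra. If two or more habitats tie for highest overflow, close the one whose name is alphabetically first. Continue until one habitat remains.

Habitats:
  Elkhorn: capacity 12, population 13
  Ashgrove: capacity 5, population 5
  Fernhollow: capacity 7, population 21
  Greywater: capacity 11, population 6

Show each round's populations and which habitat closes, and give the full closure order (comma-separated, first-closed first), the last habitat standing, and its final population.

Closure order: Fernhollow, Elkhorn, Ashgrove
Last habitat: Greywater with 45 animals

Round 1: Ashgrove=5 Elkhorn=13 Fernhollow=21 Greywater=6 → close Fernhollow (overflow 14)
  21÷3 = 7 each, +1 to first 0
Round 2: Ashgrove=12 Elkhorn=20 Greywater=13 → close Elkhorn (overflow 8)
  20÷2 = 10 each, +1 to first 0
Round 3: Ashgrove=22 Greywater=23 → close Ashgrove (overflow 17)
  22÷1 = 22 each, +1 to first 0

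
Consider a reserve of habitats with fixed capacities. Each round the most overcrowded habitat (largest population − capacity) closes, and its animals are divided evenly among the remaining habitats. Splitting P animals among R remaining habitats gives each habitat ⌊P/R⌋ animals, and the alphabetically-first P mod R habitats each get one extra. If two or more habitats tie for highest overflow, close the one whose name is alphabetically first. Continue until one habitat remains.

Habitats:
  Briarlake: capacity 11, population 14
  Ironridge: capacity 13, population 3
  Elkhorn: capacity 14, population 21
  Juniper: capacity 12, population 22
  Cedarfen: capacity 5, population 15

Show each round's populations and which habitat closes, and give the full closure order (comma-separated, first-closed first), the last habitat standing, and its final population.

Closure order: Cedarfen, Juniper, Elkhorn, Briarlake
Last habitat: Ironridge with 75 animals

Round 1: Briarlake=14 Cedarfen=15 Elkhorn=21 Ironridge=3 Juniper=22 → close Cedarfen (overflow 10)
  15÷4 = 3 each, +1 to first 3
Round 2: Briarlake=18 Elkhorn=25 Ironridge=7 Juniper=25 → close Juniper (overflow 13)
  25÷3 = 8 each, +1 to first 1
Round 3: Briarlake=27 Elkhorn=33 Ironridge=15 → close Elkhorn (overflow 19)
  33÷2 = 16 each, +1 to first 1
Round 4: Briarlake=44 Ironridge=31 → close Briarlake (overflow 33)
  44÷1 = 44 each, +1 to first 0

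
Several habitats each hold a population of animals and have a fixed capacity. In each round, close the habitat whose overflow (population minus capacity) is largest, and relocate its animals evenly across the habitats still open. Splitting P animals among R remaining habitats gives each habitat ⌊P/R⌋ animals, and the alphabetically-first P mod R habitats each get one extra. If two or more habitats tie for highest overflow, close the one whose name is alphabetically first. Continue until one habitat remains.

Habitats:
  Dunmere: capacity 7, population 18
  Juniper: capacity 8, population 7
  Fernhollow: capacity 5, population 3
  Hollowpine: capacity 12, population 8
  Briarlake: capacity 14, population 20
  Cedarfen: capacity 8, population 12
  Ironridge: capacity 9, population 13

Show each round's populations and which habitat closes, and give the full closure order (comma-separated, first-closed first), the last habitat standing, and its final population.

Round 1: Briarlake=20 Cedarfen=12 Dunmere=18 Fernhollow=3 Hollowpine=8 Ironridge=13 Juniper=7 → close Dunmere (overflow 11)
  18÷6 = 3 each, +1 to first 0
Round 2: Briarlake=23 Cedarfen=15 Fernhollow=6 Hollowpine=11 Ironridge=16 Juniper=10 → close Briarlake (overflow 9)
  23÷5 = 4 each, +1 to first 3
Round 3: Cedarfen=20 Fernhollow=11 Hollowpine=16 Ironridge=20 Juniper=14 → close Cedarfen (overflow 12)
  20÷4 = 5 each, +1 to first 0
Round 4: Fernhollow=16 Hollowpine=21 Ironridge=25 Juniper=19 → close Ironridge (overflow 16)
  25÷3 = 8 each, +1 to first 1
Round 5: Fernhollow=25 Hollowpine=29 Juniper=27 → close Fernhollow (overflow 20)
  25÷2 = 12 each, +1 to first 1
Round 6: Hollowpine=42 Juniper=39 → close Juniper (overflow 31)
  39÷1 = 39 each, +1 to first 0

Closure order: Dunmere, Briarlake, Cedarfen, Ironridge, Fernhollow, Juniper
Last habitat: Hollowpine with 81 animals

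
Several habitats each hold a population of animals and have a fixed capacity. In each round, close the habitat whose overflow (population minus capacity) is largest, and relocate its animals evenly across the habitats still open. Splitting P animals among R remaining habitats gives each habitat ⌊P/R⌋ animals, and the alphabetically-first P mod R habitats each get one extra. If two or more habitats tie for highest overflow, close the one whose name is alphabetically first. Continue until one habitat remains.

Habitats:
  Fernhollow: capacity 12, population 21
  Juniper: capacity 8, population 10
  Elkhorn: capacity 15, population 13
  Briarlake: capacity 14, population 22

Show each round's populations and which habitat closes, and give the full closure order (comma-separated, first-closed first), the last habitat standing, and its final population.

Closure order: Fernhollow, Briarlake, Juniper
Last habitat: Elkhorn with 66 animals

Round 1: Briarlake=22 Elkhorn=13 Fernhollow=21 Juniper=10 → close Fernhollow (overflow 9)
  21÷3 = 7 each, +1 to first 0
Round 2: Briarlake=29 Elkhorn=20 Juniper=17 → close Briarlake (overflow 15)
  29÷2 = 14 each, +1 to first 1
Round 3: Elkhorn=35 Juniper=31 → close Juniper (overflow 23)
  31÷1 = 31 each, +1 to first 0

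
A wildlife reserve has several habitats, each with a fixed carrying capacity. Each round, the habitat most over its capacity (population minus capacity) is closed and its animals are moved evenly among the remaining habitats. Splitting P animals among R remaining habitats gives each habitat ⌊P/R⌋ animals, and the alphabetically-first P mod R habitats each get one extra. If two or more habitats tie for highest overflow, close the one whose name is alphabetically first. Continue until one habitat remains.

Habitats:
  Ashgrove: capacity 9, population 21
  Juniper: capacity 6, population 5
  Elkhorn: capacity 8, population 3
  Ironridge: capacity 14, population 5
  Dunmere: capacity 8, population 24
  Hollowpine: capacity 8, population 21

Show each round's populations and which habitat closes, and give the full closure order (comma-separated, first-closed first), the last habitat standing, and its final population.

Closure order: Dunmere, Hollowpine, Ashgrove, Juniper, Elkhorn
Last habitat: Ironridge with 79 animals

Round 1: Ashgrove=21 Dunmere=24 Elkhorn=3 Hollowpine=21 Ironridge=5 Juniper=5 → close Dunmere (overflow 16)
  24÷5 = 4 each, +1 to first 4
Round 2: Ashgrove=26 Elkhorn=8 Hollowpine=26 Ironridge=10 Juniper=9 → close Hollowpine (overflow 18)
  26÷4 = 6 each, +1 to first 2
Round 3: Ashgrove=33 Elkhorn=15 Ironridge=16 Juniper=15 → close Ashgrove (overflow 24)
  33÷3 = 11 each, +1 to first 0
Round 4: Elkhorn=26 Ironridge=27 Juniper=26 → close Juniper (overflow 20)
  26÷2 = 13 each, +1 to first 0
Round 5: Elkhorn=39 Ironridge=40 → close Elkhorn (overflow 31)
  39÷1 = 39 each, +1 to first 0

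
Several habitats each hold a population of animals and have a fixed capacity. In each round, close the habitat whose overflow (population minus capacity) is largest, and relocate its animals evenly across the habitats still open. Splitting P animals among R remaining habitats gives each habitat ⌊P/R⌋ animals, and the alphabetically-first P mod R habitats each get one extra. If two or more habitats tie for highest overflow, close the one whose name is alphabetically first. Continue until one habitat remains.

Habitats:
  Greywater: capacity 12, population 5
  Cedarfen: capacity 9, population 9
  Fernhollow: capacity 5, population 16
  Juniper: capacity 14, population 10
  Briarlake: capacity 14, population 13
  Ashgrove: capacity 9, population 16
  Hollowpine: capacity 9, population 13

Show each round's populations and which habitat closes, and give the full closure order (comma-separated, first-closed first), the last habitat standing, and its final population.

Round 1: Ashgrove=16 Briarlake=13 Cedarfen=9 Fernhollow=16 Greywater=5 Hollowpine=13 Juniper=10 → close Fernhollow (overflow 11)
  16÷6 = 2 each, +1 to first 4
Round 2: Ashgrove=19 Briarlake=16 Cedarfen=12 Greywater=8 Hollowpine=15 Juniper=12 → close Ashgrove (overflow 10)
  19÷5 = 3 each, +1 to first 4
Round 3: Briarlake=20 Cedarfen=16 Greywater=12 Hollowpine=19 Juniper=15 → close Hollowpine (overflow 10)
  19÷4 = 4 each, +1 to first 3
Round 4: Briarlake=25 Cedarfen=21 Greywater=17 Juniper=19 → close Cedarfen (overflow 12)
  21÷3 = 7 each, +1 to first 0
Round 5: Briarlake=32 Greywater=24 Juniper=26 → close Briarlake (overflow 18)
  32÷2 = 16 each, +1 to first 0
Round 6: Greywater=40 Juniper=42 → close Greywater (overflow 28)
  40÷1 = 40 each, +1 to first 0

Closure order: Fernhollow, Ashgrove, Hollowpine, Cedarfen, Briarlake, Greywater
Last habitat: Juniper with 82 animals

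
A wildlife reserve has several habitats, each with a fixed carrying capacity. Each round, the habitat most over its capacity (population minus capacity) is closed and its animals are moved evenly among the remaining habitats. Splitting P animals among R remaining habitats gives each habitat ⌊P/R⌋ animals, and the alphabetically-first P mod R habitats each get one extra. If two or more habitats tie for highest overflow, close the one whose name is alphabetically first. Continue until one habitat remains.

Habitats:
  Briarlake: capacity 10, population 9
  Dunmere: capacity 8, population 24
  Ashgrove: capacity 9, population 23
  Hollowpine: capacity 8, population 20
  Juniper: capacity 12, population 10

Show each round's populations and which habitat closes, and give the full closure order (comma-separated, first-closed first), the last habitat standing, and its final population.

Round 1: Ashgrove=23 Briarlake=9 Dunmere=24 Hollowpine=20 Juniper=10 → close Dunmere (overflow 16)
  24÷4 = 6 each, +1 to first 0
Round 2: Ashgrove=29 Briarlake=15 Hollowpine=26 Juniper=16 → close Ashgrove (overflow 20)
  29÷3 = 9 each, +1 to first 2
Round 3: Briarlake=25 Hollowpine=36 Juniper=25 → close Hollowpine (overflow 28)
  36÷2 = 18 each, +1 to first 0
Round 4: Briarlake=43 Juniper=43 → close Briarlake (overflow 33)
  43÷1 = 43 each, +1 to first 0

Closure order: Dunmere, Ashgrove, Hollowpine, Briarlake
Last habitat: Juniper with 86 animals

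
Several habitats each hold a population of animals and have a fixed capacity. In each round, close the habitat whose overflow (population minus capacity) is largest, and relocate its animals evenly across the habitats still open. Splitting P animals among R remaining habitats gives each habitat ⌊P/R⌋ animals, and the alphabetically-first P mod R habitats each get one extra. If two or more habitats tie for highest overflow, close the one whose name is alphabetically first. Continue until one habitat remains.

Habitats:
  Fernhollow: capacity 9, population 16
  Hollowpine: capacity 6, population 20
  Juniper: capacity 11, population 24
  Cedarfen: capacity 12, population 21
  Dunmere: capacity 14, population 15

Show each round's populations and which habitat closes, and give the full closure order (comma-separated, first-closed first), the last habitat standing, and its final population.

Closure order: Hollowpine, Juniper, Cedarfen, Fernhollow
Last habitat: Dunmere with 96 animals

Round 1: Cedarfen=21 Dunmere=15 Fernhollow=16 Hollowpine=20 Juniper=24 → close Hollowpine (overflow 14)
  20÷4 = 5 each, +1 to first 0
Round 2: Cedarfen=26 Dunmere=20 Fernhollow=21 Juniper=29 → close Juniper (overflow 18)
  29÷3 = 9 each, +1 to first 2
Round 3: Cedarfen=36 Dunmere=30 Fernhollow=30 → close Cedarfen (overflow 24)
  36÷2 = 18 each, +1 to first 0
Round 4: Dunmere=48 Fernhollow=48 → close Fernhollow (overflow 39)
  48÷1 = 48 each, +1 to first 0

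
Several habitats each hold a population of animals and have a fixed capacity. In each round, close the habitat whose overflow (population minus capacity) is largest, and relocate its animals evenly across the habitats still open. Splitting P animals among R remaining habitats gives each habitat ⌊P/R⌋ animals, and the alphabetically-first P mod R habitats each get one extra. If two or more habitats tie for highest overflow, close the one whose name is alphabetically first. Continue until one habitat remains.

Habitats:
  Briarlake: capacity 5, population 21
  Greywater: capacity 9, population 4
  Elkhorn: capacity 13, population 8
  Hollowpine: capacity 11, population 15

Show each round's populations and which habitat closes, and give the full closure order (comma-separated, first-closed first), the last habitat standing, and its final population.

Round 1: Briarlake=21 Elkhorn=8 Greywater=4 Hollowpine=15 → close Briarlake (overflow 16)
  21÷3 = 7 each, +1 to first 0
Round 2: Elkhorn=15 Greywater=11 Hollowpine=22 → close Hollowpine (overflow 11)
  22÷2 = 11 each, +1 to first 0
Round 3: Elkhorn=26 Greywater=22 → close Elkhorn (overflow 13)
  26÷1 = 26 each, +1 to first 0

Closure order: Briarlake, Hollowpine, Elkhorn
Last habitat: Greywater with 48 animals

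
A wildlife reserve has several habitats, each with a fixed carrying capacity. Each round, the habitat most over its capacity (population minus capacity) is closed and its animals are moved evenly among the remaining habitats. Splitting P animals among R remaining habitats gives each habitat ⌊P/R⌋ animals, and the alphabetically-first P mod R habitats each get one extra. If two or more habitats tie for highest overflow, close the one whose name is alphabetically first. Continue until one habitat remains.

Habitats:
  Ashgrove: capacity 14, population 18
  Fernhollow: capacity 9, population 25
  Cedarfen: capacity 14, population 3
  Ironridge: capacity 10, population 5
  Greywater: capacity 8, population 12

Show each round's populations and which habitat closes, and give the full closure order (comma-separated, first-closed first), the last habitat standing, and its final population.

Closure order: Fernhollow, Ashgrove, Greywater, Ironridge
Last habitat: Cedarfen with 63 animals

Round 1: Ashgrove=18 Cedarfen=3 Fernhollow=25 Greywater=12 Ironridge=5 → close Fernhollow (overflow 16)
  25÷4 = 6 each, +1 to first 1
Round 2: Ashgrove=25 Cedarfen=9 Greywater=18 Ironridge=11 → close Ashgrove (overflow 11)
  25÷3 = 8 each, +1 to first 1
Round 3: Cedarfen=18 Greywater=26 Ironridge=19 → close Greywater (overflow 18)
  26÷2 = 13 each, +1 to first 0
Round 4: Cedarfen=31 Ironridge=32 → close Ironridge (overflow 22)
  32÷1 = 32 each, +1 to first 0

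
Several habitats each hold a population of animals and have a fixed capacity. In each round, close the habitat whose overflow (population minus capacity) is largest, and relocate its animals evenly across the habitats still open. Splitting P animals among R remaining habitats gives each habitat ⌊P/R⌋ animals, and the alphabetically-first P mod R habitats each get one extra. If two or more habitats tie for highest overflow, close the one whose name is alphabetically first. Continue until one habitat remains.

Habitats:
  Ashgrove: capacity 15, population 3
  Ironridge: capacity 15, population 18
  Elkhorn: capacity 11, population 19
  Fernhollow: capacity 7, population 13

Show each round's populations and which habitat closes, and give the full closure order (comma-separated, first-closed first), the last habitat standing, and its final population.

Round 1: Ashgrove=3 Elkhorn=19 Fernhollow=13 Ironridge=18 → close Elkhorn (overflow 8)
  19÷3 = 6 each, +1 to first 1
Round 2: Ashgrove=10 Fernhollow=19 Ironridge=24 → close Fernhollow (overflow 12)
  19÷2 = 9 each, +1 to first 1
Round 3: Ashgrove=20 Ironridge=33 → close Ironridge (overflow 18)
  33÷1 = 33 each, +1 to first 0

Closure order: Elkhorn, Fernhollow, Ironridge
Last habitat: Ashgrove with 53 animals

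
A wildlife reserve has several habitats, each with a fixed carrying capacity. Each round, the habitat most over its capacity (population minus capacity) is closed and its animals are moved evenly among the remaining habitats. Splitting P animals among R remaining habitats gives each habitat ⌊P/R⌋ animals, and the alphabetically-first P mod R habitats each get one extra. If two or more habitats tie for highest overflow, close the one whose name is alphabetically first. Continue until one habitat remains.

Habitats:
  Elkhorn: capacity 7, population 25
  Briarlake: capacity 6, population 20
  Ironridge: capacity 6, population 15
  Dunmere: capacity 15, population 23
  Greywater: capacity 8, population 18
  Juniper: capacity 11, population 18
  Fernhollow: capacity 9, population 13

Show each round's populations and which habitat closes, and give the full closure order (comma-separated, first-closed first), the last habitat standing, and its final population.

Closure order: Elkhorn, Briarlake, Greywater, Ironridge, Dunmere, Juniper
Last habitat: Fernhollow with 132 animals

Round 1: Briarlake=20 Dunmere=23 Elkhorn=25 Fernhollow=13 Greywater=18 Ironridge=15 Juniper=18 → close Elkhorn (overflow 18)
  25÷6 = 4 each, +1 to first 1
Round 2: Briarlake=25 Dunmere=27 Fernhollow=17 Greywater=22 Ironridge=19 Juniper=22 → close Briarlake (overflow 19)
  25÷5 = 5 each, +1 to first 0
Round 3: Dunmere=32 Fernhollow=22 Greywater=27 Ironridge=24 Juniper=27 → close Greywater (overflow 19)
  27÷4 = 6 each, +1 to first 3
Round 4: Dunmere=39 Fernhollow=29 Ironridge=31 Juniper=33 → close Ironridge (overflow 25)
  31÷3 = 10 each, +1 to first 1
Round 5: Dunmere=50 Fernhollow=39 Juniper=43 → close Dunmere (overflow 35)
  50÷2 = 25 each, +1 to first 0
Round 6: Fernhollow=64 Juniper=68 → close Juniper (overflow 57)
  68÷1 = 68 each, +1 to first 0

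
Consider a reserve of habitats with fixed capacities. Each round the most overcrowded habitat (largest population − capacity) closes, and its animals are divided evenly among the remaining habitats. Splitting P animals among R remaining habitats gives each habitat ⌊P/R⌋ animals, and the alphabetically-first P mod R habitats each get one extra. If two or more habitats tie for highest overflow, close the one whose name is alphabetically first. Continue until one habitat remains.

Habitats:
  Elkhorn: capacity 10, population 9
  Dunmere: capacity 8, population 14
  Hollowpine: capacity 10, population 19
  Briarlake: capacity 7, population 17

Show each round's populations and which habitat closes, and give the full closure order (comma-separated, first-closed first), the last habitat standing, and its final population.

Closure order: Briarlake, Hollowpine, Dunmere
Last habitat: Elkhorn with 59 animals

Round 1: Briarlake=17 Dunmere=14 Elkhorn=9 Hollowpine=19 → close Briarlake (overflow 10)
  17÷3 = 5 each, +1 to first 2
Round 2: Dunmere=20 Elkhorn=15 Hollowpine=24 → close Hollowpine (overflow 14)
  24÷2 = 12 each, +1 to first 0
Round 3: Dunmere=32 Elkhorn=27 → close Dunmere (overflow 24)
  32÷1 = 32 each, +1 to first 0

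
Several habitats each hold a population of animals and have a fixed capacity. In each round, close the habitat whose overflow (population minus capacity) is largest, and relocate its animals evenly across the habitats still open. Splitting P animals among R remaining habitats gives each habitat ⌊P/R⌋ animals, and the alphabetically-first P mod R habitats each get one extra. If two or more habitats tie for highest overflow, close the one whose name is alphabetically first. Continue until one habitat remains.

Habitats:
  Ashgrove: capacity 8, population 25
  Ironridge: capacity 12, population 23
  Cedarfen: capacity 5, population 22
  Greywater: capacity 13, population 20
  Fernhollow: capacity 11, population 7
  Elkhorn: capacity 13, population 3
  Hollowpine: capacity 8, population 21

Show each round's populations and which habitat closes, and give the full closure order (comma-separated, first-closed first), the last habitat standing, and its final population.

Round 1: Ashgrove=25 Cedarfen=22 Elkhorn=3 Fernhollow=7 Greywater=20 Hollowpine=21 Ironridge=23 → close Ashgrove (overflow 17)
  25÷6 = 4 each, +1 to first 1
Round 2: Cedarfen=27 Elkhorn=7 Fernhollow=11 Greywater=24 Hollowpine=25 Ironridge=27 → close Cedarfen (overflow 22)
  27÷5 = 5 each, +1 to first 2
Round 3: Elkhorn=13 Fernhollow=17 Greywater=29 Hollowpine=30 Ironridge=32 → close Hollowpine (overflow 22)
  30÷4 = 7 each, +1 to first 2
Round 4: Elkhorn=21 Fernhollow=25 Greywater=36 Ironridge=39 → close Ironridge (overflow 27)
  39÷3 = 13 each, +1 to first 0
Round 5: Elkhorn=34 Fernhollow=38 Greywater=49 → close Greywater (overflow 36)
  49÷2 = 24 each, +1 to first 1
Round 6: Elkhorn=59 Fernhollow=62 → close Fernhollow (overflow 51)
  62÷1 = 62 each, +1 to first 0

Closure order: Ashgrove, Cedarfen, Hollowpine, Ironridge, Greywater, Fernhollow
Last habitat: Elkhorn with 121 animals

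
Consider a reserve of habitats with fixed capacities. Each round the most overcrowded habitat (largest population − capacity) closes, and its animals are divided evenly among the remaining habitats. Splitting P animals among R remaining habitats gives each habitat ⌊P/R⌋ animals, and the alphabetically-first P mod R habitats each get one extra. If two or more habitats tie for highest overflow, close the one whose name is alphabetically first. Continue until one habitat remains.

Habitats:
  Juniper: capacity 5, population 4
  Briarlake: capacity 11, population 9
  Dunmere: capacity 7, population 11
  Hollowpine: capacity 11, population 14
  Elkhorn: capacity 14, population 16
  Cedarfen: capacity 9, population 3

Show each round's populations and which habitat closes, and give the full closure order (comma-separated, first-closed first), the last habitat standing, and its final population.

Round 1: Briarlake=9 Cedarfen=3 Dunmere=11 Elkhorn=16 Hollowpine=14 Juniper=4 → close Dunmere (overflow 4)
  11÷5 = 2 each, +1 to first 1
Round 2: Briarlake=12 Cedarfen=5 Elkhorn=18 Hollowpine=16 Juniper=6 → close Hollowpine (overflow 5)
  16÷4 = 4 each, +1 to first 0
Round 3: Briarlake=16 Cedarfen=9 Elkhorn=22 Juniper=10 → close Elkhorn (overflow 8)
  22÷3 = 7 each, +1 to first 1
Round 4: Briarlake=24 Cedarfen=16 Juniper=17 → close Briarlake (overflow 13)
  24÷2 = 12 each, +1 to first 0
Round 5: Cedarfen=28 Juniper=29 → close Juniper (overflow 24)
  29÷1 = 29 each, +1 to first 0

Closure order: Dunmere, Hollowpine, Elkhorn, Briarlake, Juniper
Last habitat: Cedarfen with 57 animals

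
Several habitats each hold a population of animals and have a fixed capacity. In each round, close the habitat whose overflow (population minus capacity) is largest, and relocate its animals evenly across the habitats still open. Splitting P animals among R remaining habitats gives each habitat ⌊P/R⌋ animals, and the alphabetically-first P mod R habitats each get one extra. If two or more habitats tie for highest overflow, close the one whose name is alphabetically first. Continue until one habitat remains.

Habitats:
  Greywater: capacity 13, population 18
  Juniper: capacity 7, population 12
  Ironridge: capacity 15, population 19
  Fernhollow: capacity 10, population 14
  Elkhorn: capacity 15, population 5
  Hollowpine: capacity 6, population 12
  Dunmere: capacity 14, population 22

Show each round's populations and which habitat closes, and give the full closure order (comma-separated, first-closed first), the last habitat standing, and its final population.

Round 1: Dunmere=22 Elkhorn=5 Fernhollow=14 Greywater=18 Hollowpine=12 Ironridge=19 Juniper=12 → close Dunmere (overflow 8)
  22÷6 = 3 each, +1 to first 4
Round 2: Elkhorn=9 Fernhollow=18 Greywater=22 Hollowpine=16 Ironridge=22 Juniper=15 → close Hollowpine (overflow 10)
  16÷5 = 3 each, +1 to first 1
Round 3: Elkhorn=13 Fernhollow=21 Greywater=25 Ironridge=25 Juniper=18 → close Greywater (overflow 12)
  25÷4 = 6 each, +1 to first 1
Round 4: Elkhorn=20 Fernhollow=27 Ironridge=31 Juniper=24 → close Fernhollow (overflow 17)
  27÷3 = 9 each, +1 to first 0
Round 5: Elkhorn=29 Ironridge=40 Juniper=33 → close Juniper (overflow 26)
  33÷2 = 16 each, +1 to first 1
Round 6: Elkhorn=46 Ironridge=56 → close Ironridge (overflow 41)
  56÷1 = 56 each, +1 to first 0

Closure order: Dunmere, Hollowpine, Greywater, Fernhollow, Juniper, Ironridge
Last habitat: Elkhorn with 102 animals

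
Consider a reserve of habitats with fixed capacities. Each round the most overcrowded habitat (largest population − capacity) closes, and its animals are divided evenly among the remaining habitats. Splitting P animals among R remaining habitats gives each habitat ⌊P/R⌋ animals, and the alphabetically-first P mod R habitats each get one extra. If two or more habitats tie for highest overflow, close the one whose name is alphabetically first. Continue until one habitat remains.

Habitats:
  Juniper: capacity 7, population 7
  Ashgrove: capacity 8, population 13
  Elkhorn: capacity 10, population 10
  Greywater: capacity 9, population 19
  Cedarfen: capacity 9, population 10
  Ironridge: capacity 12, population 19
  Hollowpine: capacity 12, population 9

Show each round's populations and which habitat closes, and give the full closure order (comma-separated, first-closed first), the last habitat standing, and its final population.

Closure order: Greywater, Ironridge, Ashgrove, Cedarfen, Elkhorn, Juniper
Last habitat: Hollowpine with 87 animals

Round 1: Ashgrove=13 Cedarfen=10 Elkhorn=10 Greywater=19 Hollowpine=9 Ironridge=19 Juniper=7 → close Greywater (overflow 10)
  19÷6 = 3 each, +1 to first 1
Round 2: Ashgrove=17 Cedarfen=13 Elkhorn=13 Hollowpine=12 Ironridge=22 Juniper=10 → close Ironridge (overflow 10)
  22÷5 = 4 each, +1 to first 2
Round 3: Ashgrove=22 Cedarfen=18 Elkhorn=17 Hollowpine=16 Juniper=14 → close Ashgrove (overflow 14)
  22÷4 = 5 each, +1 to first 2
Round 4: Cedarfen=24 Elkhorn=23 Hollowpine=21 Juniper=19 → close Cedarfen (overflow 15)
  24÷3 = 8 each, +1 to first 0
Round 5: Elkhorn=31 Hollowpine=29 Juniper=27 → close Elkhorn (overflow 21)
  31÷2 = 15 each, +1 to first 1
Round 6: Hollowpine=45 Juniper=42 → close Juniper (overflow 35)
  42÷1 = 42 each, +1 to first 0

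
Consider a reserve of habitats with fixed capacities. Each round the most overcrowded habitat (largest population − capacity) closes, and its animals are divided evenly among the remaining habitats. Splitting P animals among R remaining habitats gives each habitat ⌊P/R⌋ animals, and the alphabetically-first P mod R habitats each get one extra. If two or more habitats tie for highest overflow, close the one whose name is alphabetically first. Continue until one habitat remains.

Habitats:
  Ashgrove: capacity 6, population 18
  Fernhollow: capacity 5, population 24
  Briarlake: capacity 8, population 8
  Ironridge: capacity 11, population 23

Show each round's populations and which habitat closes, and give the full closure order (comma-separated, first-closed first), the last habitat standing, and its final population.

Round 1: Ashgrove=18 Briarlake=8 Fernhollow=24 Ironridge=23 → close Fernhollow (overflow 19)
  24÷3 = 8 each, +1 to first 0
Round 2: Ashgrove=26 Briarlake=16 Ironridge=31 → close Ashgrove (overflow 20)
  26÷2 = 13 each, +1 to first 0
Round 3: Briarlake=29 Ironridge=44 → close Ironridge (overflow 33)
  44÷1 = 44 each, +1 to first 0

Closure order: Fernhollow, Ashgrove, Ironridge
Last habitat: Briarlake with 73 animals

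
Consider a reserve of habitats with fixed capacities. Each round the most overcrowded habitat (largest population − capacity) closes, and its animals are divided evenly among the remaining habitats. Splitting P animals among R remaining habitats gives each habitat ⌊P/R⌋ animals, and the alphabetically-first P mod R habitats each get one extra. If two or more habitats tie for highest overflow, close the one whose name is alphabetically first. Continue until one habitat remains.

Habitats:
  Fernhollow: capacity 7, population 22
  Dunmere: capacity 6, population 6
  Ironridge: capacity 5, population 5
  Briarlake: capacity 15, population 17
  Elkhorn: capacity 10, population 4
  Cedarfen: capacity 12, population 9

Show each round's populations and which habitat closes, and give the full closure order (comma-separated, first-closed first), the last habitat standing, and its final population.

Closure order: Fernhollow, Briarlake, Dunmere, Cedarfen, Ironridge
Last habitat: Elkhorn with 63 animals

Round 1: Briarlake=17 Cedarfen=9 Dunmere=6 Elkhorn=4 Fernhollow=22 Ironridge=5 → close Fernhollow (overflow 15)
  22÷5 = 4 each, +1 to first 2
Round 2: Briarlake=22 Cedarfen=14 Dunmere=10 Elkhorn=8 Ironridge=9 → close Briarlake (overflow 7)
  22÷4 = 5 each, +1 to first 2
Round 3: Cedarfen=20 Dunmere=16 Elkhorn=13 Ironridge=14 → close Dunmere (overflow 10)
  16÷3 = 5 each, +1 to first 1
Round 4: Cedarfen=26 Elkhorn=18 Ironridge=19 → close Cedarfen (overflow 14)
  26÷2 = 13 each, +1 to first 0
Round 5: Elkhorn=31 Ironridge=32 → close Ironridge (overflow 27)
  32÷1 = 32 each, +1 to first 0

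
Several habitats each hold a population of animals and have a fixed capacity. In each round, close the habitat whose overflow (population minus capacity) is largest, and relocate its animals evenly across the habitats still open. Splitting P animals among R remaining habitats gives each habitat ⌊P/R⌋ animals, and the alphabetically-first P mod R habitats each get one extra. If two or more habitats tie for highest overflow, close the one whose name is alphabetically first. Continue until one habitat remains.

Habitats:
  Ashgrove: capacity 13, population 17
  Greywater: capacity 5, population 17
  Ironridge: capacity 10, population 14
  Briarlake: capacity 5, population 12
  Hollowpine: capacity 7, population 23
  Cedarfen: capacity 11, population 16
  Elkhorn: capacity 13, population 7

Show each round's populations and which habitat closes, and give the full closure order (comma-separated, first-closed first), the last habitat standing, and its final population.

Closure order: Hollowpine, Greywater, Briarlake, Ashgrove, Cedarfen, Ironridge
Last habitat: Elkhorn with 106 animals

Round 1: Ashgrove=17 Briarlake=12 Cedarfen=16 Elkhorn=7 Greywater=17 Hollowpine=23 Ironridge=14 → close Hollowpine (overflow 16)
  23÷6 = 3 each, +1 to first 5
Round 2: Ashgrove=21 Briarlake=16 Cedarfen=20 Elkhorn=11 Greywater=21 Ironridge=17 → close Greywater (overflow 16)
  21÷5 = 4 each, +1 to first 1
Round 3: Ashgrove=26 Briarlake=20 Cedarfen=24 Elkhorn=15 Ironridge=21 → close Briarlake (overflow 15)
  20÷4 = 5 each, +1 to first 0
Round 4: Ashgrove=31 Cedarfen=29 Elkhorn=20 Ironridge=26 → close Ashgrove (overflow 18)
  31÷3 = 10 each, +1 to first 1
Round 5: Cedarfen=40 Elkhorn=30 Ironridge=36 → close Cedarfen (overflow 29)
  40÷2 = 20 each, +1 to first 0
Round 6: Elkhorn=50 Ironridge=56 → close Ironridge (overflow 46)
  56÷1 = 56 each, +1 to first 0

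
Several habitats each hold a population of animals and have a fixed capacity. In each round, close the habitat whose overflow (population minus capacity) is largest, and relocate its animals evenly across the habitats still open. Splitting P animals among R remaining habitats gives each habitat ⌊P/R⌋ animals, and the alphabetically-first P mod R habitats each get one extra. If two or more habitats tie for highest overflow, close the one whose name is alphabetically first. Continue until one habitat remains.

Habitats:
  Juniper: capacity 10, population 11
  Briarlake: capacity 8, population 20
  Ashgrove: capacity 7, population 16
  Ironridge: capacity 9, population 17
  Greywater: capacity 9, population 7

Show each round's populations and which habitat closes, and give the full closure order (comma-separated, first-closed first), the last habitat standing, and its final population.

Round 1: Ashgrove=16 Briarlake=20 Greywater=7 Ironridge=17 Juniper=11 → close Briarlake (overflow 12)
  20÷4 = 5 each, +1 to first 0
Round 2: Ashgrove=21 Greywater=12 Ironridge=22 Juniper=16 → close Ashgrove (overflow 14)
  21÷3 = 7 each, +1 to first 0
Round 3: Greywater=19 Ironridge=29 Juniper=23 → close Ironridge (overflow 20)
  29÷2 = 14 each, +1 to first 1
Round 4: Greywater=34 Juniper=37 → close Juniper (overflow 27)
  37÷1 = 37 each, +1 to first 0

Closure order: Briarlake, Ashgrove, Ironridge, Juniper
Last habitat: Greywater with 71 animals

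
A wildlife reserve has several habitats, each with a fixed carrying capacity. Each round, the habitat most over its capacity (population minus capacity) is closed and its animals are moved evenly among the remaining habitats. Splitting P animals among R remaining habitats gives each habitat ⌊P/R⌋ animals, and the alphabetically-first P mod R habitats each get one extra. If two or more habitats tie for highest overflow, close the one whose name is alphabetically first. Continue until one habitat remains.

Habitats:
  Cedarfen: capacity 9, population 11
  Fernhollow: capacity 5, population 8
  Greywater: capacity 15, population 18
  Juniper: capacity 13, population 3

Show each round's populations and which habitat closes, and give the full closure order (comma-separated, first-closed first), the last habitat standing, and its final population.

Closure order: Fernhollow, Greywater, Cedarfen
Last habitat: Juniper with 40 animals

Round 1: Cedarfen=11 Fernhollow=8 Greywater=18 Juniper=3 → close Fernhollow (overflow 3)
  8÷3 = 2 each, +1 to first 2
Round 2: Cedarfen=14 Greywater=21 Juniper=5 → close Greywater (overflow 6)
  21÷2 = 10 each, +1 to first 1
Round 3: Cedarfen=25 Juniper=15 → close Cedarfen (overflow 16)
  25÷1 = 25 each, +1 to first 0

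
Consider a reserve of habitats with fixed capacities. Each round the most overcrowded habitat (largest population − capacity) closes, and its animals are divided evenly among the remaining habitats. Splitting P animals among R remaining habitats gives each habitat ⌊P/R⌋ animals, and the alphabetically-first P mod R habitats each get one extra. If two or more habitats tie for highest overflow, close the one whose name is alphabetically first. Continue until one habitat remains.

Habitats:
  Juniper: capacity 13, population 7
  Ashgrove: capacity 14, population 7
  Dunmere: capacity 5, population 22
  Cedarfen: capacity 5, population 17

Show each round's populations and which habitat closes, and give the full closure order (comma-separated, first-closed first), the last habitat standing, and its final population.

Closure order: Dunmere, Cedarfen, Ashgrove
Last habitat: Juniper with 53 animals

Round 1: Ashgrove=7 Cedarfen=17 Dunmere=22 Juniper=7 → close Dunmere (overflow 17)
  22÷3 = 7 each, +1 to first 1
Round 2: Ashgrove=15 Cedarfen=24 Juniper=14 → close Cedarfen (overflow 19)
  24÷2 = 12 each, +1 to first 0
Round 3: Ashgrove=27 Juniper=26 → close Ashgrove (overflow 13)
  27÷1 = 27 each, +1 to first 0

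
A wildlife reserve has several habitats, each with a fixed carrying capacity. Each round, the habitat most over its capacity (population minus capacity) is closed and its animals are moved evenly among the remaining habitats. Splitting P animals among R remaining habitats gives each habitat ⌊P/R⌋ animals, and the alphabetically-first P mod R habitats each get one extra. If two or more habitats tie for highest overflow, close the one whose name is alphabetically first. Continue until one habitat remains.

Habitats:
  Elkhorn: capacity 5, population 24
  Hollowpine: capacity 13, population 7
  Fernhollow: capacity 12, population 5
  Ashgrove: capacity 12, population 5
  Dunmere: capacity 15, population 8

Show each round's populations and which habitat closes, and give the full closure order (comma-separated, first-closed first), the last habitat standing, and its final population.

Round 1: Ashgrove=5 Dunmere=8 Elkhorn=24 Fernhollow=5 Hollowpine=7 → close Elkhorn (overflow 19)
  24÷4 = 6 each, +1 to first 0
Round 2: Ashgrove=11 Dunmere=14 Fernhollow=11 Hollowpine=13 → close Hollowpine (overflow 0)
  13÷3 = 4 each, +1 to first 1
Round 3: Ashgrove=16 Dunmere=18 Fernhollow=15 → close Ashgrove (overflow 4)
  16÷2 = 8 each, +1 to first 0
Round 4: Dunmere=26 Fernhollow=23 → close Dunmere (overflow 11)
  26÷1 = 26 each, +1 to first 0

Closure order: Elkhorn, Hollowpine, Ashgrove, Dunmere
Last habitat: Fernhollow with 49 animals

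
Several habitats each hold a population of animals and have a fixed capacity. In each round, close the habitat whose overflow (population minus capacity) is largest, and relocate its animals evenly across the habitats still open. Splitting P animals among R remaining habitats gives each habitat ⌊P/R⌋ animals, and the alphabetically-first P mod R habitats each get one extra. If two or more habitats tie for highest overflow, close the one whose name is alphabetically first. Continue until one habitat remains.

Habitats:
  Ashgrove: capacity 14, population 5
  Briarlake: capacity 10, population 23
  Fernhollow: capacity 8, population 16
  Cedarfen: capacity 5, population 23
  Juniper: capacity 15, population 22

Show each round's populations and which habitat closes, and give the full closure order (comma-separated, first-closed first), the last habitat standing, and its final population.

Closure order: Cedarfen, Briarlake, Fernhollow, Juniper
Last habitat: Ashgrove with 89 animals

Round 1: Ashgrove=5 Briarlake=23 Cedarfen=23 Fernhollow=16 Juniper=22 → close Cedarfen (overflow 18)
  23÷4 = 5 each, +1 to first 3
Round 2: Ashgrove=11 Briarlake=29 Fernhollow=22 Juniper=27 → close Briarlake (overflow 19)
  29÷3 = 9 each, +1 to first 2
Round 3: Ashgrove=21 Fernhollow=32 Juniper=36 → close Fernhollow (overflow 24)
  32÷2 = 16 each, +1 to first 0
Round 4: Ashgrove=37 Juniper=52 → close Juniper (overflow 37)
  52÷1 = 52 each, +1 to first 0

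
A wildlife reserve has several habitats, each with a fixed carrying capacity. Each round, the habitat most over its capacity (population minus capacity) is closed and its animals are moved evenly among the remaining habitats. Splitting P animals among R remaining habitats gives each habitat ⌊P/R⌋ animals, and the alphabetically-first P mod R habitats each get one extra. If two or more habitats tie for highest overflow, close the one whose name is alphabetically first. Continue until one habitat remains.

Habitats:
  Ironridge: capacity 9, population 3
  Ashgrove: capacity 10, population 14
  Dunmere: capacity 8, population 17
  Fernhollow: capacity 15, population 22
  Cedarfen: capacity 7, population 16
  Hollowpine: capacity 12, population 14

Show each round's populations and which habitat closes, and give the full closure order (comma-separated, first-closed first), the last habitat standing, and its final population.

Closure order: Cedarfen, Dunmere, Fernhollow, Ashgrove, Hollowpine
Last habitat: Ironridge with 86 animals

Round 1: Ashgrove=14 Cedarfen=16 Dunmere=17 Fernhollow=22 Hollowpine=14 Ironridge=3 → close Cedarfen (overflow 9)
  16÷5 = 3 each, +1 to first 1
Round 2: Ashgrove=18 Dunmere=20 Fernhollow=25 Hollowpine=17 Ironridge=6 → close Dunmere (overflow 12)
  20÷4 = 5 each, +1 to first 0
Round 3: Ashgrove=23 Fernhollow=30 Hollowpine=22 Ironridge=11 → close Fernhollow (overflow 15)
  30÷3 = 10 each, +1 to first 0
Round 4: Ashgrove=33 Hollowpine=32 Ironridge=21 → close Ashgrove (overflow 23)
  33÷2 = 16 each, +1 to first 1
Round 5: Hollowpine=49 Ironridge=37 → close Hollowpine (overflow 37)
  49÷1 = 49 each, +1 to first 0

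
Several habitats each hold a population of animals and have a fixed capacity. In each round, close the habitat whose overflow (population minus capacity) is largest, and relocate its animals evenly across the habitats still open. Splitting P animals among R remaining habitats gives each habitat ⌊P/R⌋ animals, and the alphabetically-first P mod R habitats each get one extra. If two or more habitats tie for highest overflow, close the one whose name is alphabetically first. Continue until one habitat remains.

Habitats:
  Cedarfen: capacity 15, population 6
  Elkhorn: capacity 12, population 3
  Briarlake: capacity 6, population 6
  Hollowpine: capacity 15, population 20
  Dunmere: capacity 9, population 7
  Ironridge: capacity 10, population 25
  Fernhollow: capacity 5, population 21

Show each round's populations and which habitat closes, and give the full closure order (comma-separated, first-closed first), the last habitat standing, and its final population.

Round 1: Briarlake=6 Cedarfen=6 Dunmere=7 Elkhorn=3 Fernhollow=21 Hollowpine=20 Ironridge=25 → close Fernhollow (overflow 16)
  21÷6 = 3 each, +1 to first 3
Round 2: Briarlake=10 Cedarfen=10 Dunmere=11 Elkhorn=6 Hollowpine=23 Ironridge=28 → close Ironridge (overflow 18)
  28÷5 = 5 each, +1 to first 3
Round 3: Briarlake=16 Cedarfen=16 Dunmere=17 Elkhorn=11 Hollowpine=28 → close Hollowpine (overflow 13)
  28÷4 = 7 each, +1 to first 0
Round 4: Briarlake=23 Cedarfen=23 Dunmere=24 Elkhorn=18 → close Briarlake (overflow 17)
  23÷3 = 7 each, +1 to first 2
Round 5: Cedarfen=31 Dunmere=32 Elkhorn=25 → close Dunmere (overflow 23)
  32÷2 = 16 each, +1 to first 0
Round 6: Cedarfen=47 Elkhorn=41 → close Cedarfen (overflow 32)
  47÷1 = 47 each, +1 to first 0

Closure order: Fernhollow, Ironridge, Hollowpine, Briarlake, Dunmere, Cedarfen
Last habitat: Elkhorn with 88 animals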